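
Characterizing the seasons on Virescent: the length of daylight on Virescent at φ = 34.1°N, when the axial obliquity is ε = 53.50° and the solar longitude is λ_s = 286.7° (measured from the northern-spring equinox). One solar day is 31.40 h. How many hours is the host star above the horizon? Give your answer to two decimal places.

Solar declination: sin δ = sin ε · sin λ_s = sin 53.50° × sin 286.7° = -0.76995, so δ = -50.350°.
cos H₀ = −tan φ · tan δ = −tan(+34.1°) × tan(-50.350°) = 0.8169, so H₀ = 0.6147 rad = 35.22°.
Daylight = 2H₀/(2π) × 31.40 h = (0.6147/π) × 31.40 = 6.14 h.

6.14 h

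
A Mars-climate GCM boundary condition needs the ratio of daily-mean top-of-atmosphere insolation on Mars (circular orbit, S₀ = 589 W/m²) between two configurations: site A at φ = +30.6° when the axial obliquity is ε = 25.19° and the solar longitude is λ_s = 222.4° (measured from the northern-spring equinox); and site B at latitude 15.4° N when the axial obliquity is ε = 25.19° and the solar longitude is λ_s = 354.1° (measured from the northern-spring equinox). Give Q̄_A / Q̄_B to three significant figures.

Q̄_A / Q̄_B ≈ 0.643

— Configuration A (φ=+30.6°):
Solar declination: sin δ = sin ε · sin λ_s = sin 25.19° × sin 222.4° = -0.28700, so δ = -16.678°.
cos H₀ = −tan(+30.6°) tan(-16.678°) = 0.1772, H₀ = 1.3927 rad.
Bracket: H₀ sin φ sin δ + cos φ cos δ sin H₀ = 1.3927×0.50904×-0.28700 + 0.86074×0.95793×0.98418 = -0.203466 + 0.811485 = 0.608019.
Q̄ = (S₀/π) × [bracket] = (589/π) × 0.608019 = 113.99 W/m².
— Configuration B (φ=+15.4°):
Solar declination: sin δ = sin ε · sin λ_s = sin 25.19° × sin 354.1° = -0.04375, so δ = -2.508°.
cos H₀ = −tan(+15.4°) tan(-2.508°) = 0.0121, H₀ = 1.5587 rad.
Bracket: H₀ sin φ sin δ + cos φ cos δ sin H₀ = 1.5587×0.26556×-0.04375 + 0.96410×0.99904×0.99993 = -0.018109 + 0.963107 = 0.944998.
Q̄ = (S₀/π) × [bracket] = (589/π) × 0.944998 = 177.17 W/m².
Ratio Q̄_A / Q̄_B = 113.99 / 177.17 = 0.6434.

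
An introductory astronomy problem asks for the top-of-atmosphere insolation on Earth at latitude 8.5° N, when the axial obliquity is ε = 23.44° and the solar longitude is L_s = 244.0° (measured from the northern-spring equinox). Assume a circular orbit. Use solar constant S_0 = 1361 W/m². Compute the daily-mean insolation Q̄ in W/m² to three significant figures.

Q̄ ≈ 365 W/m²

Solar declination: sin δ = sin ε · sin L_s = sin 23.44° × sin 244.0° = -0.35753, so δ = -20.949°.
cos h₀ = −tan(+8.5°) tan(-20.949°) = 0.0572, h₀ = 1.5136 rad.
Bracket: h₀ sin ϕ sin δ + cos ϕ cos δ sin h₀ = 1.5136×0.14781×-0.35753 + 0.98902×0.93390×0.99836 = -0.079988 + 0.922131 = 0.842143.
Q̄ = (S_0/π) × [bracket] = (1361/π) × 0.842143 = 364.8 W/m².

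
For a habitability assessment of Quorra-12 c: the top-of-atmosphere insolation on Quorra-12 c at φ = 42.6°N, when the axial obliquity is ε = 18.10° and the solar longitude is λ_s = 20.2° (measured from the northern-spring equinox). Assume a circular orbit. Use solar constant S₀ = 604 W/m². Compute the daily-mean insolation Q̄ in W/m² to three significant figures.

Q̄ ≈ 163 W/m²

Solar declination: sin δ = sin ε · sin λ_s = sin 18.10° × sin 20.2° = 0.10728, so δ = +6.158°.
cos H₀ = −tan(+42.6°) tan(+6.158°) = -0.0992, H₀ = 1.6702 rad.
Bracket: H₀ sin φ sin δ + cos φ cos δ sin H₀ = 1.6702×0.67688×0.10728 + 0.73610×0.99423×0.99507 = 0.121283 + 0.728245 = 0.849528.
Q̄ = (S₀/π) × [bracket] = (604/π) × 0.849528 = 163.3 W/m².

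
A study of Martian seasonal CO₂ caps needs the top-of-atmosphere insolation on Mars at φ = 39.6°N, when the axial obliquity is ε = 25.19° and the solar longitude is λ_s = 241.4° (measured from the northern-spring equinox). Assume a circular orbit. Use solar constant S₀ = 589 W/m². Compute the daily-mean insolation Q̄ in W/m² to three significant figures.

Q̄ ≈ 71.4 W/m²

Solar declination: sin δ = sin ε · sin λ_s = sin 25.19° × sin 241.4° = -0.37369, so δ = -21.943°.
cos H₀ = −tan(+39.6°) tan(-21.943°) = 0.3333, H₀ = 1.2310 rad.
Bracket: H₀ sin φ sin δ + cos φ cos δ sin H₀ = 1.2310×0.63742×-0.37369 + 0.77051×0.92755×0.94283 = -0.293221 + 0.673828 = 0.380607.
Q̄ = (S₀/π) × [bracket] = (589/π) × 0.380607 = 71.36 W/m².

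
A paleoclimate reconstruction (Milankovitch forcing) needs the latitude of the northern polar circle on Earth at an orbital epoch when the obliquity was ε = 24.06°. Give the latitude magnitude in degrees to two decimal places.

The polar circle is the lowest latitude that experiences at least one full rotation of continuous daylight at the northern-summer solstice; it lies at |ϕ| = 90° − ε = 90° − 24.06° = 65.94°.

65.94°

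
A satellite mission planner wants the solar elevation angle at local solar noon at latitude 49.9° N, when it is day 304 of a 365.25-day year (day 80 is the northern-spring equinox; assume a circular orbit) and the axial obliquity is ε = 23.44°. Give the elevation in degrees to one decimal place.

25.0°

Solar longitude: L_s = 360° × (304 − 80)/365.25 = 220.780°.
sin δ = sin 23.44° × sin 220.780° = -0.25982, so δ = -15.059°.
At local noon the hour angle is zero, so the zenith angle equals |ϕ − δ| = |+49.9° − (-15.059°)| = 64.959°.
Elevation = 90° − 64.959° = 25.0°.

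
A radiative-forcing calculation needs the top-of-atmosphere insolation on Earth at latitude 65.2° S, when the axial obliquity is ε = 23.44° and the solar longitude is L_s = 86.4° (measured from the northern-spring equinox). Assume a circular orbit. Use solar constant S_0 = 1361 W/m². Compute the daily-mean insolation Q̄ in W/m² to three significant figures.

Q̄ ≈ 2.55 W/m²

Solar declination: sin δ = sin ε · sin L_s = sin 23.44° × sin 86.4° = 0.39700, so δ = +23.391°.
cos h₀ = −tan(-65.2°) tan(+23.391°) = 0.9361, h₀ = 0.3593 rad.
Bracket: h₀ sin ϕ sin δ + cos ϕ cos δ sin h₀ = 0.3593×-0.90778×0.39700 + 0.41945×0.91782×0.35166 = -0.129488 + 0.135382 = 0.005894.
Q̄ = (S_0/π) × [bracket] = (1361/π) × 0.005894 = 2.553 W/m².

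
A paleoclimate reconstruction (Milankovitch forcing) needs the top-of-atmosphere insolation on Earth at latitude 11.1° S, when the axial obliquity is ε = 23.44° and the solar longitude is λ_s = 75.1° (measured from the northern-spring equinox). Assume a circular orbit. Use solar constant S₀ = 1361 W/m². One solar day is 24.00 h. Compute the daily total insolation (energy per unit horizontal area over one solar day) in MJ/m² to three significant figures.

Solar declination: sin δ = sin ε · sin λ_s = sin 23.44° × sin 75.1° = 0.38441, so δ = +22.607°.
cos H₀ = −tan(-11.1°) tan(+22.607°) = 0.0817, H₀ = 1.4890 rad.
Bracket: H₀ sin φ sin δ + cos φ cos δ sin H₀ = 1.4890×-0.19252×0.38441 + 0.98129×0.92316×0.99666 = -0.110196 + 0.902862 = 0.792666.
Q̄ = (S₀/π) × [bracket] = (1361/π) × 0.792666 = 343.40 W/m².
Daily total = Q̄ × 24.00 h × 3600 s/h = 343.40 × 24.00 × 3600 / 10⁶ = 29.67 MJ/m².

29.7 MJ/m²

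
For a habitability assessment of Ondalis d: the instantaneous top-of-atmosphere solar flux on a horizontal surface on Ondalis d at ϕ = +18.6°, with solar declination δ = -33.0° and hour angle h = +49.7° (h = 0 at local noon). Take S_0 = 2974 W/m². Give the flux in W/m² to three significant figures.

cos θ_z = sin ϕ sin δ + cos ϕ cos δ cos h = -0.173718 + 0.514111 = 0.340393.
Flux = S_0 · cos θ_z = 2974 × 0.340393 = 1012 W/m².

1.01e+03 W/m²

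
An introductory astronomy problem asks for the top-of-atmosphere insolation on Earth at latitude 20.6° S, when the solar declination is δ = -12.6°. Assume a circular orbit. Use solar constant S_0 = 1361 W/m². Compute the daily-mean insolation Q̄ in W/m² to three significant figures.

cos h₀ = −tan(-20.6°) tan(-12.600°) = -0.0840, h₀ = 1.6549 rad.
Bracket: h₀ sin ϕ sin δ + cos ϕ cos δ sin h₀ = 1.6549×-0.35184×-0.21814 + 0.93606×0.97592×0.99646 = 0.127014 + 0.910286 = 1.037300.
Q̄ = (S_0/π) × [bracket] = (1361/π) × 1.037300 = 449.4 W/m².

Q̄ ≈ 449 W/m²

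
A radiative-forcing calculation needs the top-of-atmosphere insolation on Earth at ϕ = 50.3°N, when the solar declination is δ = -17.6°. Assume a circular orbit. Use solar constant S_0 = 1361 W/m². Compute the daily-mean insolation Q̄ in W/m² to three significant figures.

Q̄ ≈ 125 W/m²

cos h₀ = −tan(+50.3°) tan(-17.600°) = 0.3821, h₀ = 1.1787 rad.
Bracket: h₀ sin ϕ sin δ + cos ϕ cos δ sin h₀ = 1.1787×0.76940×-0.30237 + 0.63877×0.95319×0.92412 = -0.274217 + 0.562668 = 0.288451.
Q̄ = (S_0/π) × [bracket] = (1361/π) × 0.288451 = 125.0 W/m².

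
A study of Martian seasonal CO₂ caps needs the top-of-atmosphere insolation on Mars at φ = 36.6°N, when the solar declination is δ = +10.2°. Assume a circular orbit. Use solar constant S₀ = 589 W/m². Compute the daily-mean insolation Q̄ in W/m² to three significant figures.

cos H₀ = −tan(+36.6°) tan(+10.200°) = -0.1336, H₀ = 1.7048 rad.
Bracket: H₀ sin φ sin δ + cos φ cos δ sin H₀ = 1.7048×0.59622×0.17708 + 0.80282×0.98420×0.99103 = 0.179990 + 0.783048 = 0.963038.
Q̄ = (S₀/π) × [bracket] = (589/π) × 0.963038 = 180.6 W/m².

Q̄ ≈ 181 W/m²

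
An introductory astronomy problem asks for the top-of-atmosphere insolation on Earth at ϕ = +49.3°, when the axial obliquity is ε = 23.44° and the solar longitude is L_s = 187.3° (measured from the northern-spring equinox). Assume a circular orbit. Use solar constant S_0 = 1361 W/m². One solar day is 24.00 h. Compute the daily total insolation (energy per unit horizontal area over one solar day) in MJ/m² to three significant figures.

22.2 MJ/m²

Solar declination: sin δ = sin ε · sin L_s = sin 23.44° × sin 187.3° = -0.05054, so δ = -2.897°.
cos h₀ = −tan(+49.3°) tan(-2.897°) = 0.0588, h₀ = 1.5119 rad.
Bracket: h₀ sin ϕ sin δ + cos ϕ cos δ sin h₀ = 1.5119×0.75813×-0.05054 + 0.65210×0.99872×0.99827 = -0.057930 + 0.650139 = 0.592209.
Q̄ = (S_0/π) × [bracket] = (1361/π) × 0.592209 = 256.56 W/m².
Daily total = Q̄ × 24.00 h × 3600 s/h = 256.56 × 24.00 × 3600 / 10⁶ = 22.17 MJ/m².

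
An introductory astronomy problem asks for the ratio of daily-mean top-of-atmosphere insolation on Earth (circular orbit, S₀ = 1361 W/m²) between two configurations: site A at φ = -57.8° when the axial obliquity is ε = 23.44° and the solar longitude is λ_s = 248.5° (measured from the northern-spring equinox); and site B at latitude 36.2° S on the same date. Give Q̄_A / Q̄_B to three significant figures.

Q̄_A / Q̄_B ≈ 0.969

— Configuration A (φ=-57.8°):
Solar declination: sin δ = sin ε · sin λ_s = sin 23.44° × sin 248.5° = -0.37011, so δ = -21.722°.
cos H₀ = −tan(-57.8°) tan(-21.722°) = -0.6326, H₀ = 2.2558 rad.
Bracket: H₀ sin φ sin δ + cos φ cos δ sin H₀ = 2.2558×-0.84619×-0.37011 + 0.53288×0.92899×0.77444 = 0.706479 + 0.383379 = 1.089858.
Q̄ = (S₀/π) × [bracket] = (1361/π) × 1.089858 = 472.15 W/m².
— Configuration B (φ=-36.2°):
cos H₀ = −tan(-36.2°) tan(-21.722°) = -0.2916, H₀ = 1.8667 rad.
Bracket: H₀ sin φ sin δ + cos φ cos δ sin H₀ = 1.8667×-0.59061×-0.37011 + 0.80696×0.92899×0.95654 = 0.408043 + 0.717078 = 1.125121.
Q̄ = (S₀/π) × [bracket] = (1361/π) × 1.125121 = 487.42 W/m².
Ratio Q̄_A / Q̄_B = 472.15 / 487.42 = 0.9687.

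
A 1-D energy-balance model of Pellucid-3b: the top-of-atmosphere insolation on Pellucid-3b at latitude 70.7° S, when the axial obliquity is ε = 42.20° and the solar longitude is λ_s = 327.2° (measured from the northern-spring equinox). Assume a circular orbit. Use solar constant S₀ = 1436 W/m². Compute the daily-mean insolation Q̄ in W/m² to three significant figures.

Q̄ ≈ 493 W/m²

Solar declination: sin δ = sin ε · sin λ_s = sin 42.20° × sin 327.2° = -0.36388, so δ = -21.338°.
cos H₀ = −tan(-70.7°) tan(-21.338°) = -1.1155 ≤ −1 ⇒ polar day, H₀ = π.
Bracket: H₀ sin φ sin δ + cos φ cos δ sin H₀ = 3.1416×-0.94380×-0.36388 + 0.33051×0.93145×0.00000 = 1.078920 + 0.000000 = 1.078920.
Q̄ = (S₀/π) × [bracket] = (1436/π) × 1.078920 = 493.2 W/m².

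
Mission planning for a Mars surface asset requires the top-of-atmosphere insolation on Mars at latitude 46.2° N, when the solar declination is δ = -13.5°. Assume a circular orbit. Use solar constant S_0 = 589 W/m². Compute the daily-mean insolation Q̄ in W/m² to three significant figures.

Q̄ ≈ 80.5 W/m²

cos h₀ = −tan(+46.2°) tan(-13.500°) = 0.2504, h₀ = 1.3178 rad.
Bracket: h₀ sin ϕ sin δ + cos ϕ cos δ sin h₀ = 1.3178×0.72176×-0.23345 + 0.69214×0.97237×0.96815 = -0.222043 + 0.651581 = 0.429538.
Q̄ = (S_0/π) × [bracket] = (589/π) × 0.429538 = 80.53 W/m².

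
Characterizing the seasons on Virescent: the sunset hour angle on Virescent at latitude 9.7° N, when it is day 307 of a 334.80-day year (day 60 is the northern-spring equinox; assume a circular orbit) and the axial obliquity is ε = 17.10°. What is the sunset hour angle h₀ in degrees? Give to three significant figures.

Solar longitude: L_s = 360° × (307 − 60)/334.80 = 265.591°.
sin δ = sin 17.10° × sin 265.591° = -0.29317, so δ = -17.048°.
cos h₀ = −tan ϕ · tan δ = −tan(+9.7°) × tan(-17.048°) = 0.0524, so h₀ = 1.5184 rad = 87.00°.

h₀ = 87.0°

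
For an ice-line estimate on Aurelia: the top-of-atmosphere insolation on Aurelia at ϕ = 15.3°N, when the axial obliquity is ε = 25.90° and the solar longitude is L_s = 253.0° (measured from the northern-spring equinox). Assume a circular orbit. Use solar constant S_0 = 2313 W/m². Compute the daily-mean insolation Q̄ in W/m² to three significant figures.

Q̄ ≈ 523 W/m²

Solar declination: sin δ = sin ε · sin L_s = sin 25.90° × sin 253.0° = -0.41772, so δ = -24.690°.
cos h₀ = −tan(+15.3°) tan(-24.690°) = 0.1258, h₀ = 1.4447 rad.
Bracket: h₀ sin ϕ sin δ + cos ϕ cos δ sin h₀ = 1.4447×0.26387×-0.41772 + 0.96456×0.90858×0.99206 = -0.159240 + 0.869421 = 0.710181.
Q̄ = (S_0/π) × [bracket] = (2313/π) × 0.710181 = 522.9 W/m².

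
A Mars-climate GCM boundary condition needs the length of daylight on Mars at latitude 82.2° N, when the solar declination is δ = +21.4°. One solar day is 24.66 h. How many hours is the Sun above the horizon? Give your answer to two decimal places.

24.66 h

Sunrise equation: cos h₀ = −tan ϕ · tan δ = -2.8609 ≤ −1, so the Sun never sets (polar day) and h₀ = π.
Daylight = 2h₀/(2π) × 24.66 h = (3.1416/π) × 24.66 = 24.66 h.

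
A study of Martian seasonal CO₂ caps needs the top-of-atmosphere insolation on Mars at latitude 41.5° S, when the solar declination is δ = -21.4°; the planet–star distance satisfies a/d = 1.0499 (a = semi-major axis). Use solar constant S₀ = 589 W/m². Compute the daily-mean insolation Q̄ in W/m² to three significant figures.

Q̄ ≈ 231 W/m²

cos H₀ = −tan(-41.5°) tan(-21.400°) = -0.3467, H₀ = 1.9249 rad.
Bracket: H₀ sin φ sin δ + cos φ cos δ sin H₀ = 1.9249×-0.66262×-0.36488 + 0.74896×0.93106×0.93797 = 0.465396 + 0.654072 = 1.119468.
Inverse-square distance factor (a/d)² = 1.0499² = 1.102290.
Q̄ = (S₀/π) × 1.102290 × [bracket] = (589/π) × 1.102290 × 1.119468 = 231.4 W/m².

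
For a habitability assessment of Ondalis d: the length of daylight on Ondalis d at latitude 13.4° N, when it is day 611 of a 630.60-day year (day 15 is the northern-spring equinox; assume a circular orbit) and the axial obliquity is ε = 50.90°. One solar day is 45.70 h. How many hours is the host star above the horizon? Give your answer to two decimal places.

Solar longitude: λ_s = 360° × (611 − 15)/630.60 = 340.247°.
sin δ = sin 50.90° × sin 340.247° = -0.26227, so δ = -15.205°.
cos H₀ = −tan φ · tan δ = −tan(+13.4°) × tan(-15.205°) = 0.0647, so H₀ = 1.5060 rad = 86.29°.
Daylight = 2H₀/(2π) × 45.70 h = (1.5060/π) × 45.70 = 21.91 h.

21.91 h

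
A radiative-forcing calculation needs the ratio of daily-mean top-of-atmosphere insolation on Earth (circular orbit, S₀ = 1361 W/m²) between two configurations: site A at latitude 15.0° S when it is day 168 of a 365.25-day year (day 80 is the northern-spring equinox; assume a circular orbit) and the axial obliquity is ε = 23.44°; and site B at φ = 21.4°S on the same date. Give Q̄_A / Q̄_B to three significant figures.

Q̄_A / Q̄_B ≈ 1.14

— Configuration A (φ=-15.0°):
Solar longitude: λ_s = 360° × (168 − 80)/365.25 = 86.735°.
sin δ = sin 23.44° × sin 86.735° = 0.39714, so δ = +23.400°.
cos H₀ = −tan(-15.0°) tan(+23.400°) = 0.1160, H₀ = 1.4546 rad.
Bracket: H₀ sin φ sin δ + cos φ cos δ sin H₀ = 1.4546×-0.25882×0.39714 + 0.96593×0.91776×0.99326 = -0.149515 + 0.880517 = 0.731002.
Q̄ = (S₀/π) × [bracket] = (1361/π) × 0.731002 = 316.68 W/m².
— Configuration B (φ=-21.4°):
cos H₀ = −tan(-21.4°) tan(+23.400°) = 0.1696, H₀ = 1.4004 rad.
Bracket: H₀ sin φ sin δ + cos φ cos δ sin H₀ = 1.4004×-0.36488×0.39714 + 0.93106×0.91776×0.98552 = -0.202930 + 0.842117 = 0.639187.
Q̄ = (S₀/π) × [bracket] = (1361/π) × 0.639187 = 276.91 W/m².
Ratio Q̄_A / Q̄_B = 316.68 / 276.91 = 1.144.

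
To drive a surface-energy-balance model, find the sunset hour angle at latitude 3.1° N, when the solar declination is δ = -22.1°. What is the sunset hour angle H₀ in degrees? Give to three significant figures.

cos H₀ = −tan φ · tan δ = −tan(+3.1°) × tan(-22.100°) = 0.0220, so H₀ = 1.5488 rad = 88.74°.

H₀ = 88.7°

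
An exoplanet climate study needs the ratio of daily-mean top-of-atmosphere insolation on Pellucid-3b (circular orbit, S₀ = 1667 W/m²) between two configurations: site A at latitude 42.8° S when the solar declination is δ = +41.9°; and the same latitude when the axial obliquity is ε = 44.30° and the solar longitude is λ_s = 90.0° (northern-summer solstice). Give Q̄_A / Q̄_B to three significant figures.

Q̄_A / Q̄_B ≈ 2.43

— Configuration A (φ=-42.8°):
cos H₀ = −tan(-42.8°) tan(+41.900°) = 0.8309, H₀ = 0.5901 rad.
Bracket: H₀ sin φ sin δ + cos φ cos δ sin H₀ = 0.5901×-0.67944×0.66783 + 0.73373×0.74431×0.55648 = -0.267758 + 0.303906 = 0.036148.
Q̄ = (S₀/π) × [bracket] = (1667/π) × 0.036148 = 19.181 W/m².
— Configuration B (φ=-42.8°):
Solar declination: sin δ = sin ε · sin λ_s = sin 44.30° × sin 90.0° = 0.69842, so δ = +44.300°.
cos H₀ = −tan(-42.8°) tan(+44.300°) = 0.9037, H₀ = 0.4426 rad.
Bracket: H₀ sin φ sin δ + cos φ cos δ sin H₀ = 0.4426×-0.67944×0.69842 + 0.73373×0.71569×0.42826 = -0.210029 + 0.224889 = 0.014860.
Q̄ = (S₀/π) × [bracket] = (1667/π) × 0.014860 = 7.8851 W/m².
Ratio Q̄_A / Q̄_B = 19.181 / 7.8851 = 2.433.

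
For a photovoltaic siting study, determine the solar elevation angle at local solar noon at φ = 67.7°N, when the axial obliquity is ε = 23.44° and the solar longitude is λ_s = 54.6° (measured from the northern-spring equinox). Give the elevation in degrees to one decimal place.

Solar declination: sin δ = sin ε · sin λ_s = sin 23.44° × sin 54.6° = 0.32425, so δ = +18.920°.
At local noon the hour angle is zero, so the zenith angle equals |φ − δ| = |+67.7° − (+18.920°)| = 48.780°.
Elevation = 90° − 48.780° = 41.2°.

41.2°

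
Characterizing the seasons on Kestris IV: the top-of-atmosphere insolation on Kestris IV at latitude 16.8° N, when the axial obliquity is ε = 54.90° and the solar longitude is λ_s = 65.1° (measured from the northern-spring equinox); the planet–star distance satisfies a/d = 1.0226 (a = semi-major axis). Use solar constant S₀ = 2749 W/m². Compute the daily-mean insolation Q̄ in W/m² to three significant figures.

Q̄ ≈ 929 W/m²

Solar declination: sin δ = sin ε · sin λ_s = sin 54.90° × sin 65.1° = 0.74210, so δ = +47.910°.
cos H₀ = −tan(+16.8°) tan(+47.910°) = -0.3343, H₀ = 1.9116 rad.
Bracket: H₀ sin φ sin δ + cos φ cos δ sin H₀ = 1.9116×0.28903×0.74210 + 0.95732×0.67029×0.94248 = 0.410017 + 0.604772 = 1.014789.
Inverse-square distance factor (a/d)² = 1.0226² = 1.045711.
Q̄ = (S₀/π) × 1.045711 × [bracket] = (2749/π) × 1.045711 × 1.014789 = 928.6 W/m².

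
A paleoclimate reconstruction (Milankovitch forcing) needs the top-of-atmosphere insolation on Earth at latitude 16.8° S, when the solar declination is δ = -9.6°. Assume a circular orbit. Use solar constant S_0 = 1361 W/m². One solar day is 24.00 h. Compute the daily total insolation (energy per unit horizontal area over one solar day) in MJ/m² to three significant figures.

cos h₀ = −tan(-16.8°) tan(-9.600°) = -0.0511, h₀ = 1.6219 rad.
Bracket: h₀ sin ϕ sin δ + cos ϕ cos δ sin h₀ = 1.6219×-0.28903×-0.16677 + 0.95732×0.98600×0.99870 = 0.078178 + 0.942690 = 1.020868.
Q̄ = (S_0/π) × [bracket] = (1361/π) × 1.020868 = 442.26 W/m².
Daily total = Q̄ × 24.00 h × 3600 s/h = 442.26 × 24.00 × 3600 / 10⁶ = 38.21 MJ/m².

38.2 MJ/m²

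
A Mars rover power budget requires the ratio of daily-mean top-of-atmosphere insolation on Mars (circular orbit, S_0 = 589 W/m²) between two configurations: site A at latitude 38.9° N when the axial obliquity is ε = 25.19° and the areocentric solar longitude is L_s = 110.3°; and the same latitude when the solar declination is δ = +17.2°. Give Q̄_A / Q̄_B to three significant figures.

Q̄_A / Q̄_B ≈ 1.09

— Configuration A (ϕ=+38.9°):
sin δ = sin 25.19° × sin 110.3° = 0.39919, so δ = +23.527°.
cos h₀ = −tan(+38.9°) tan(+23.527°) = -0.3513, h₀ = 1.9298 rad.
Bracket: h₀ sin ϕ sin δ + cos ϕ cos δ sin h₀ = 1.9298×0.62796×0.39919 + 0.77824×0.91687×0.93626 = 0.483753 + 0.668064 = 1.151817.
Q̄ = (S_0/π) × [bracket] = (589/π) × 1.151817 = 215.95 W/m².
— Configuration B (ϕ=+38.9°):
cos h₀ = −tan(+38.9°) tan(+17.200°) = -0.2498, h₀ = 1.8232 rad.
Bracket: h₀ sin ϕ sin δ + cos ϕ cos δ sin h₀ = 1.8232×0.62796×0.29571 + 0.77824×0.95528×0.96830 = 0.338557 + 0.719870 = 1.058427.
Q̄ = (S_0/π) × [bracket] = (589/π) × 1.058427 = 198.44 W/m².
Ratio Q̄_A / Q̄_B = 215.95 / 198.44 = 1.088.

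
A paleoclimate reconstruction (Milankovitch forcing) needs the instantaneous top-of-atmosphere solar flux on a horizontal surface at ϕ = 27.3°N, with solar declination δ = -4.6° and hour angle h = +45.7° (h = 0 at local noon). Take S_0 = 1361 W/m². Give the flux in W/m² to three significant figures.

cos θ_z = sin ϕ sin δ + cos ϕ cos δ cos h = -0.036783 + 0.618625 = 0.581842.
Flux = S_0 · cos θ_z = 1361 × 0.581842 = 791.9 W/m².

792 W/m²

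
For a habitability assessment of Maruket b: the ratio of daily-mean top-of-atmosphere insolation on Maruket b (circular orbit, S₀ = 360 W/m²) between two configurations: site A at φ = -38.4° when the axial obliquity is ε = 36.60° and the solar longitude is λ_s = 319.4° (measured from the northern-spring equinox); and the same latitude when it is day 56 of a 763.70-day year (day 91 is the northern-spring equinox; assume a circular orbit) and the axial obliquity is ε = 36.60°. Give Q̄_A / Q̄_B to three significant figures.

— Configuration A (φ=-38.4°):
Solar declination: sin δ = sin ε · sin λ_s = sin 36.60° × sin 319.4° = -0.38801, so δ = -22.831°.
cos H₀ = −tan(-38.4°) tan(-22.831°) = -0.3337, H₀ = 1.9110 rad.
Bracket: H₀ sin φ sin δ + cos φ cos δ sin H₀ = 1.9110×-0.62115×-0.38801 + 0.78369×0.92166×0.94269 = 0.460575 + 0.680901 = 1.141476.
Q̄ = (S₀/π) × [bracket] = (360/π) × 1.141476 = 130.80 W/m².
— Configuration B (φ=-38.4°):
Solar longitude: λ_s = 360° × (56 − 91)/763.70 = -16.499°, i.e. -16.499° + 360° = 343.501°.
sin δ = sin 36.60° × sin 343.501° = -0.16932, so δ = -9.748°.
cos H₀ = −tan(-38.4°) tan(-9.748°) = -0.1362, H₀ = 1.7074 rad.
Bracket: H₀ sin φ sin δ + cos φ cos δ sin H₀ = 1.7074×-0.62115×-0.16932 + 0.78369×0.98556×0.99069 = 0.179573 + 0.765183 = 0.944756.
Q̄ = (S₀/π) × [bracket] = (360/π) × 0.944756 = 108.26 W/m².
Ratio Q̄_A / Q̄_B = 130.80 / 108.26 = 1.208.

Q̄_A / Q̄_B ≈ 1.21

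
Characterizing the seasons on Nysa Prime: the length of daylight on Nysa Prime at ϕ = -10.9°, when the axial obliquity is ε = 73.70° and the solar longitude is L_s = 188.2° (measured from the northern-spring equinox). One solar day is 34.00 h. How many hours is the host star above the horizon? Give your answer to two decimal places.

17.29 h

Solar declination: sin δ = sin ε · sin L_s = sin 73.70° × sin 188.2° = -0.13690, so δ = -7.868°.
cos h₀ = −tan ϕ · tan δ = −tan(-10.9°) × tan(-7.868°) = -0.0266, so h₀ = 1.5974 rad = 91.52°.
Daylight = 2h₀/(2π) × 34.00 h = (1.5974/π) × 34.00 = 17.29 h.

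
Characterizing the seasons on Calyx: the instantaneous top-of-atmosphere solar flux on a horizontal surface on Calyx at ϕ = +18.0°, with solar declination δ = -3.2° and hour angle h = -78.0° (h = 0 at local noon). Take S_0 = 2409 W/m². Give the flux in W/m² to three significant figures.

cos θ_z = sin ϕ sin δ + cos ϕ cos δ cos h = -0.017250 + 0.197427 = 0.180177.
Flux = S_0 · cos θ_z = 2409 × 0.180177 = 434.0 W/m².

434 W/m²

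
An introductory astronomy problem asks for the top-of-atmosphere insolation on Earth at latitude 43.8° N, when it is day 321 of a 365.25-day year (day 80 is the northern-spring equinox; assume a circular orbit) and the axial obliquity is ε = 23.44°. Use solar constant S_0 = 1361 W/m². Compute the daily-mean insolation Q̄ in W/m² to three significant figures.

Q̄ ≈ 154 W/m²

Solar longitude: L_s = 360° × (321 − 80)/365.25 = 237.536°.
sin δ = sin 23.44° × sin 237.536° = -0.33563, so δ = -19.611°.
cos h₀ = −tan(+43.8°) tan(-19.611°) = 0.3417, h₀ = 1.2221 rad.
Bracket: h₀ sin ϕ sin δ + cos ϕ cos δ sin h₀ = 1.2221×0.69214×-0.33563 + 0.72176×0.94200×0.93982 = -0.283897 + 0.638982 = 0.355085.
Q̄ = (S_0/π) × [bracket] = (1361/π) × 0.355085 = 153.8 W/m².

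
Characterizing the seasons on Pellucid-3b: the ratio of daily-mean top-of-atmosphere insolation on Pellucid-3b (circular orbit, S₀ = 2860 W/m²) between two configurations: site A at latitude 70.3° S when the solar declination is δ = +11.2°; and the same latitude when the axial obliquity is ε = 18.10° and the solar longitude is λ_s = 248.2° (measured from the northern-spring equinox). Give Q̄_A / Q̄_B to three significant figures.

Q̄_A / Q̄_B ≈ 0.109

— Configuration A (φ=-70.3°):
cos H₀ = −tan(-70.3°) tan(+11.200°) = 0.5530, H₀ = 0.9848 rad.
Bracket: H₀ sin φ sin δ + cos φ cos δ sin H₀ = 0.9848×-0.94147×0.19423 + 0.33710×0.98096×0.83318 = -0.180082 + 0.275517 = 0.095435.
Q̄ = (S₀/π) × [bracket] = (2860/π) × 0.095435 = 86.881 W/m².
— Configuration B (φ=-70.3°):
Solar declination: sin δ = sin ε · sin λ_s = sin 18.10° × sin 248.2° = -0.28846, so δ = -16.766°.
cos H₀ = −tan(-70.3°) tan(-16.766°) = -0.8414, H₀ = 2.5707 rad.
Bracket: H₀ sin φ sin δ + cos φ cos δ sin H₀ = 2.5707×-0.94147×-0.28846 + 0.33710×0.95749×0.54041 = 0.698142 + 0.174428 = 0.872570.
Q̄ = (S₀/π) × [bracket] = (2860/π) × 0.872570 = 794.36 W/m².
Ratio Q̄_A / Q̄_B = 86.881 / 794.36 = 0.1094.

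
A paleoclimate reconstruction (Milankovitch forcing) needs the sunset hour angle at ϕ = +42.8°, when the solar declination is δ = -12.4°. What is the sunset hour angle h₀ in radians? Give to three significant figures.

h₀ = 1.37 rad

cos h₀ = −tan ϕ · tan δ = −tan(+42.8°) × tan(-12.400°) = 0.2036, so h₀ = 1.3658 rad = 78.25°.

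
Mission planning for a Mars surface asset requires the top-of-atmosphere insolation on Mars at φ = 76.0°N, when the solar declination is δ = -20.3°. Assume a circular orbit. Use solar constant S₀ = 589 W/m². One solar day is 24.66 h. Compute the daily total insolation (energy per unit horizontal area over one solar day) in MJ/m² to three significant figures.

0.00 MJ/m²

cos H₀ = −tan(+76.0°) tan(-20.300°) = 1.4836 ≥ 1 ⇒ polar night, H₀ = 0 and Q̄ = 0.
Daily total = Q̄ × 24.66 h × 3600 s/h = 0.00 MJ/m².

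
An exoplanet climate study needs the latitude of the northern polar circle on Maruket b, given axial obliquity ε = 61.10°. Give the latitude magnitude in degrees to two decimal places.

28.90°

The polar circle is the lowest latitude that experiences at least one full rotation of continuous daylight at the northern-summer solstice; it lies at |φ| = 90° − ε = 90° − 61.10° = 28.90°.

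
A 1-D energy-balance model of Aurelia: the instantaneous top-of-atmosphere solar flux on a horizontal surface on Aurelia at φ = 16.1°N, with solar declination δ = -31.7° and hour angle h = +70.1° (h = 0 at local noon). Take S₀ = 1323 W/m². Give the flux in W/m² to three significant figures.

cos θ_z = sin φ sin δ + cos φ cos δ cos h = -0.145721 + 0.278240 = 0.132519.
Flux = S₀ · cos θ_z = 1323 × 0.132519 = 175.3 W/m².

175 W/m²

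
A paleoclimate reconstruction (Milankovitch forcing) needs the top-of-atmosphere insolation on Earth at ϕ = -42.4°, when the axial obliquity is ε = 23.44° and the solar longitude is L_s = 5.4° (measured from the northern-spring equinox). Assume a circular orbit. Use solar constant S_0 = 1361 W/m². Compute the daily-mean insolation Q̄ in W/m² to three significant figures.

Solar declination: sin δ = sin ε · sin L_s = sin 23.44° × sin 5.4° = 0.03744, so δ = +2.145°.
cos h₀ = −tan(-42.4°) tan(+2.145°) = 0.0342, h₀ = 1.5366 rad.
Bracket: h₀ sin ϕ sin δ + cos ϕ cos δ sin h₀ = 1.5366×-0.67430×0.03744 + 0.73846×0.99930×0.99941 = -0.038793 + 0.737508 = 0.698715.
Q̄ = (S_0/π) × [bracket] = (1361/π) × 0.698715 = 302.7 W/m².

Q̄ ≈ 303 W/m²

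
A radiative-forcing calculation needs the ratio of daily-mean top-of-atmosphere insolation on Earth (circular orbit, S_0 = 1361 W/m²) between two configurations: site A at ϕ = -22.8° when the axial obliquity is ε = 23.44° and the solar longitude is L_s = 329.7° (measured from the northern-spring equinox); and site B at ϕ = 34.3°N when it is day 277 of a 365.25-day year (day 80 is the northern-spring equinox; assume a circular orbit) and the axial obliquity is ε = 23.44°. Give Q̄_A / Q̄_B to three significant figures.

Q̄_A / Q̄_B ≈ 1.39

— Configuration A (ϕ=-22.8°):
Solar declination: sin δ = sin ε · sin L_s = sin 23.44° × sin 329.7° = -0.20070, so δ = -11.578°.
cos h₀ = −tan(-22.8°) tan(-11.578°) = -0.0861, h₀ = 1.6570 rad.
Bracket: h₀ sin ϕ sin δ + cos ϕ cos δ sin h₀ = 1.6570×-0.38752×-0.20070 + 0.92186×0.97965×0.99629 = 0.128874 + 0.899750 = 1.028624.
Q̄ = (S_0/π) × [bracket] = (1361/π) × 1.028624 = 445.62 W/m².
— Configuration B (ϕ=+34.3°):
Solar longitude: L_s = 360° × (277 − 80)/365.25 = 194.168°.
sin δ = sin 23.44° × sin 194.168° = -0.09737, so δ = -5.588°.
cos h₀ = −tan(+34.3°) tan(-5.588°) = 0.0667, h₀ = 1.5040 rad.
Bracket: h₀ sin ϕ sin δ + cos ϕ cos δ sin h₀ = 1.5040×0.56353×-0.09737 + 0.82610×0.99525×0.99777 = -0.082526 + 0.820343 = 0.737817.
Q̄ = (S_0/π) × [bracket] = (1361/π) × 0.737817 = 319.64 W/m².
Ratio Q̄_A / Q̄_B = 445.62 / 319.64 = 1.394.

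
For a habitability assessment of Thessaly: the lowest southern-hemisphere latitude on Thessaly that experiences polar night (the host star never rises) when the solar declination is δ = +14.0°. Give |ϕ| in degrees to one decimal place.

|ϕ| = 76.0°

Polar night requires cos h₀ = −tan ϕ tan δ ≥ 1, i.e. tan ϕ tan δ ≤ −1.
The boundary is |tan ϕ| · |tan δ| = 1, so |ϕ| = 90° − |δ| = 90° − 14.0° = 76.0° in the southern hemisphere.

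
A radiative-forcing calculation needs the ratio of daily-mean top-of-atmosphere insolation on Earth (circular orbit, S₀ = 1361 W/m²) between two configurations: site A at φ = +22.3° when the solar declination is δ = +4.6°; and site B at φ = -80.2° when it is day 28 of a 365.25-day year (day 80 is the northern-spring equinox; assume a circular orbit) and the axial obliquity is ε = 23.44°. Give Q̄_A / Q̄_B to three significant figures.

Q̄_A / Q̄_B ≈ 1.01

— Configuration A (φ=+22.3°):
cos H₀ = −tan(+22.3°) tan(+4.600°) = -0.0330, H₀ = 1.6038 rad.
Bracket: H₀ sin φ sin δ + cos φ cos δ sin H₀ = 1.6038×0.37946×0.08020 + 0.92521×0.99678×0.99946 = 0.048808 + 0.921733 = 0.970541.
Q̄ = (S₀/π) × [bracket] = (1361/π) × 0.970541 = 420.46 W/m².
— Configuration B (φ=-80.2°):
Solar longitude: λ_s = 360° × (28 − 80)/365.25 = -51.253°, i.e. -51.253° + 360° = 308.747°.
sin δ = sin 23.44° × sin 308.747° = -0.31024, so δ = -18.074°.
cos H₀ = −tan(-80.2°) tan(-18.074°) = -1.8893 ≤ −1 ⇒ polar day, H₀ = π.
Bracket: H₀ sin φ sin δ + cos φ cos δ sin H₀ = 3.1416×-0.98541×-0.31024 + 0.17021×0.95066×0.00000 = 0.960430 + 0.000000 = 0.960430.
Q̄ = (S₀/π) × [bracket] = (1361/π) × 0.960430 = 416.08 W/m².
Ratio Q̄_A / Q̄_B = 420.46 / 416.08 = 1.011.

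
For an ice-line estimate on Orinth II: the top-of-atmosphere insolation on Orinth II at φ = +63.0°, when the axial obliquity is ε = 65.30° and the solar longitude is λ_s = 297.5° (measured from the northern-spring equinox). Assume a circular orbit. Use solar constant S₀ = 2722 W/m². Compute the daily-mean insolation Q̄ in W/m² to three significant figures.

Solar declination: sin δ = sin ε · sin λ_s = sin 65.30° × sin 297.5° = -0.80586, so δ = -53.693°.
cos H₀ = −tan(+63.0°) tan(-53.693°) = 2.6711 ≥ 1 ⇒ polar night, H₀ = 0 and Q̄ = 0.

Q̄ ≈ 0.00 W/m²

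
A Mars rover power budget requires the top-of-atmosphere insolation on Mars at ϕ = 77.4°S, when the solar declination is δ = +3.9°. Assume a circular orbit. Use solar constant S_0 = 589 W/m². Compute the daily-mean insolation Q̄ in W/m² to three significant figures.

Q̄ ≈ 23.2 W/m²

cos h₀ = −tan(-77.4°) tan(+3.900°) = 0.3050, h₀ = 1.2609 rad.
Bracket: h₀ sin ϕ sin δ + cos ϕ cos δ sin h₀ = 1.2609×-0.97592×0.06802 + 0.21814×0.99768×0.95236 = -0.083701 + 0.207266 = 0.123565.
Q̄ = (S_0/π) × [bracket] = (589/π) × 0.123565 = 23.17 W/m².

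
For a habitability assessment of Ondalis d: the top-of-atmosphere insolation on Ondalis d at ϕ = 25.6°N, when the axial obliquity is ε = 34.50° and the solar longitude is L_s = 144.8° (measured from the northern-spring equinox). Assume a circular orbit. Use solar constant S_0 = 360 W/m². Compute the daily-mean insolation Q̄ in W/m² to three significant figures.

Q̄ ≈ 124 W/m²

Solar declination: sin δ = sin ε · sin L_s = sin 34.50° × sin 144.8° = 0.32649, so δ = +19.056°.
cos h₀ = −tan(+25.6°) tan(+19.056°) = -0.1655, h₀ = 1.7371 rad.
Bracket: h₀ sin ϕ sin δ + cos ϕ cos δ sin h₀ = 1.7371×0.43209×0.32649 + 0.90183×0.94520×0.98621 = 0.245058 + 0.840655 = 1.085713.
Q̄ = (S_0/π) × [bracket] = (360/π) × 1.085713 = 124.4 W/m².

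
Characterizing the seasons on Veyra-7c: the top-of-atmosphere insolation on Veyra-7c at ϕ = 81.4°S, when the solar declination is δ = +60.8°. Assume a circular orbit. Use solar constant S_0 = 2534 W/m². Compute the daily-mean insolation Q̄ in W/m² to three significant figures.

cos h₀ = −tan(-81.4°) tan(+60.800°) = 11.8311 ≥ 1 ⇒ polar night, h₀ = 0 and Q̄ = 0.

Q̄ ≈ 0.00 W/m²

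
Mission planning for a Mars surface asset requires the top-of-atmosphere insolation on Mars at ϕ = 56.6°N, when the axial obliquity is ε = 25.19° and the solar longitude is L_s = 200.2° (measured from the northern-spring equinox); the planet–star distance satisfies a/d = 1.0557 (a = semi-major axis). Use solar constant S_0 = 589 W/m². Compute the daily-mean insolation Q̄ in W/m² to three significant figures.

Solar declination: sin δ = sin ε · sin L_s = sin 25.19° × sin 200.2° = -0.14697, so δ = -8.451°.
cos h₀ = −tan(+56.6°) tan(-8.451°) = 0.2253, h₀ = 1.3435 rad.
Bracket: h₀ sin ϕ sin δ + cos ϕ cos δ sin h₀ = 1.3435×0.83485×-0.14697 + 0.55048×0.98914×0.97428 = -0.164845 + 0.530497 = 0.365652.
Inverse-square distance factor (a/d)² = 1.0557² = 1.114502.
Q̄ = (S_0/π) × 1.114502 × [bracket] = (589/π) × 1.114502 × 0.365652 = 76.40 W/m².

Q̄ ≈ 76.4 W/m²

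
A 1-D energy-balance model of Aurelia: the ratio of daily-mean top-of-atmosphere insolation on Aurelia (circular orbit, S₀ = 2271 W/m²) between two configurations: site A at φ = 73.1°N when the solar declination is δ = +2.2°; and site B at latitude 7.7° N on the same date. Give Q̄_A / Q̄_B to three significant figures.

— Configuration A (φ=+73.1°):
cos H₀ = −tan(+73.1°) tan(+2.200°) = -0.1264, H₀ = 1.6976 rad.
Bracket: H₀ sin φ sin δ + cos φ cos δ sin H₀ = 1.6976×0.95681×0.03839 + 0.29070×0.99926×0.99197 = 0.062356 + 0.288152 = 0.350508.
Q̄ = (S₀/π) × [bracket] = (2271/π) × 0.350508 = 253.38 W/m².
— Configuration B (φ=+7.7°):
cos H₀ = −tan(+7.7°) tan(+2.200°) = -0.0052, H₀ = 1.5760 rad.
Bracket: H₀ sin φ sin δ + cos φ cos δ sin H₀ = 1.5760×0.13399×0.03839 + 0.99098×0.99926×0.99999 = 0.008107 + 0.990237 = 0.998344.
Q̄ = (S₀/π) × [bracket] = (2271/π) × 0.998344 = 721.68 W/m².
Ratio Q̄_A / Q̄_B = 253.38 / 721.68 = 0.3511.

Q̄_A / Q̄_B ≈ 0.351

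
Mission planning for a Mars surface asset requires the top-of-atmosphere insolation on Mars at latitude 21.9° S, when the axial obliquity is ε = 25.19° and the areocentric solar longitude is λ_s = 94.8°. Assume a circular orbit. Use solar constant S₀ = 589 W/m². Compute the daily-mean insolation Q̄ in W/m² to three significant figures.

Q̄ ≈ 114 W/m²

sin δ = sin 25.19° × sin 94.8° = 0.42413, so δ = +25.096°.
cos H₀ = −tan(-21.9°) tan(+25.096°) = 0.1883, H₀ = 1.3814 rad.
Bracket: H₀ sin φ sin δ + cos φ cos δ sin H₀ = 1.3814×-0.37299×0.42413 + 0.92784×0.90560×0.98212 = -0.218532 + 0.825228 = 0.606696.
Q̄ = (S₀/π) × [bracket] = (589/π) × 0.606696 = 113.7 W/m².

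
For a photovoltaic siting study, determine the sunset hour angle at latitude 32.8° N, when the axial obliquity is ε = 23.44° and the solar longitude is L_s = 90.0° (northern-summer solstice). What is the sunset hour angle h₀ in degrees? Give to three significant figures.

Solar declination: sin δ = sin ε · sin L_s = sin 23.44° × sin 90.0° = 0.39779, so δ = +23.440°.
cos h₀ = −tan ϕ · tan δ = −tan(+32.8°) × tan(+23.440°) = -0.2794, so h₀ = 1.8540 rad = 106.23°.

h₀ = 106°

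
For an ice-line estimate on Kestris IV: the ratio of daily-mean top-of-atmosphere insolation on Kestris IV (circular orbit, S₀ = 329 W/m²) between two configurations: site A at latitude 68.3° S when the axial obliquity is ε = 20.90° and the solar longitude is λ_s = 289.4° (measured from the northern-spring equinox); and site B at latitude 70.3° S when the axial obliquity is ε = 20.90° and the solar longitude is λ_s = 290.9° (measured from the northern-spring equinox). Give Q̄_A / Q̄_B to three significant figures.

Q̄_A / Q̄_B ≈ 1.01

— Configuration A (φ=-68.3°):
Solar declination: sin δ = sin ε · sin λ_s = sin 20.90° × sin 289.4° = -0.33648, so δ = -19.663°.
cos H₀ = −tan(-68.3°) tan(-19.663°) = -0.8979, H₀ = 2.6858 rad.
Bracket: H₀ sin φ sin δ + cos φ cos δ sin H₀ = 2.6858×-0.92913×-0.33648 + 0.36975×0.94169×0.44019 = 0.839671 + 0.153270 = 0.992941.
Q̄ = (S₀/π) × [bracket] = (329/π) × 0.992941 = 103.98 W/m².
— Configuration B (φ=-70.3°):
Solar declination: sin δ = sin ε · sin λ_s = sin 20.90° × sin 290.9° = -0.33327, so δ = -19.467°.
cos H₀ = −tan(-70.3°) tan(-19.467°) = -0.9872, H₀ = 2.9815 rad.
Bracket: H₀ sin φ sin δ + cos φ cos δ sin H₀ = 2.9815×-0.94147×-0.33327 + 0.33710×0.94283×0.15941 = 0.935486 + 0.050665 = 0.986151.
Q̄ = (S₀/π) × [bracket] = (329/π) × 0.986151 = 103.27 W/m².
Ratio Q̄_A / Q̄_B = 103.98 / 103.27 = 1.007.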